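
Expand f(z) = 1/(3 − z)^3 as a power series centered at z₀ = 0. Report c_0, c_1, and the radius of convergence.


Let w = z − z₀, so z = z₀ + w.
Then 3 − z = 3 − (z₀ + w) = (3 − z₀) − w = 3 − w.
f(z) = 1/(3 − w)^3 = (1/(3)^3) · (1 − w/(3))^{−3}.
By the binomial series (1−u)^{−3} = Σ_{n≥0} C(n+2, 2) u^n for |u|<1, with u = w/(3):
  c_n = C(n+2, 2) / (3)^(n+3).
  c_0 = 1/(3)^3 = 1/27.
  c_1 = 3/(3)^4 = 1/27.
The series is valid for |w/d| < 1, i.e. |z − z₀| < |d|.
Radius of convergence: R = |3 − z₀| = |3| = 3 (distance from z₀ to the singularity z = 3).

c_0 = 1/27, c_1 = 1/27; R = 3.


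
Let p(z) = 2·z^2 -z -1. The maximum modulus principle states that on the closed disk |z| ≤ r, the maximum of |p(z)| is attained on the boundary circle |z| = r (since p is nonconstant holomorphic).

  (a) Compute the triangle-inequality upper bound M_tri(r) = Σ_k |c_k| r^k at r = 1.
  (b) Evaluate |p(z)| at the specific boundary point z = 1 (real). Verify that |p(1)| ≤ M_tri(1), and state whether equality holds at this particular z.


Coefficients: c_0 = -1, c_1 = -1, c_2 = 2. Radius r = 1.
Part (a). Triangle bound: M_tri(r) = Σ_k |c_k| r^k
  = |-1|·1^0 + |-1|·1^1 + |2|·1^2
  = 1 + 1 + 2 = 4.
This bounds M(r) := max_{|z|=r} |p(z)| from above; equality holds iff all terms c_k z^k can be made to align in phase at a single z on |z|=r.
Part (b). At z = 1 (real, on the circle |z| = r):
  p(1) = (-1)·1^0 + (-1)·1^1 + (2)·1^2 = 0.
  |p(1)| = 0.
Check: |p(1)| = 0 ≤ 4 = M_tri(1). ✓ Equality does not hold at z = 1 (the coefficients have mixed signs, so the terms do not all align in phase there).

M_tri(1) = 4; |p(1)| = 0; equality at z=1: no.


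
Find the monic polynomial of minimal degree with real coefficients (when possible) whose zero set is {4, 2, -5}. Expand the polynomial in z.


The polynomial is p(z) = ∏_{α ∈ S} (z − α), where S = {4, 2, -5}.
Expanding the product yields: p(z) = z^3 -z^2 -22·z + 40.
The resulting polynomial has degree 3 and real coefficients as required.

p(z) = z^3 -z^2 -22·z + 40.


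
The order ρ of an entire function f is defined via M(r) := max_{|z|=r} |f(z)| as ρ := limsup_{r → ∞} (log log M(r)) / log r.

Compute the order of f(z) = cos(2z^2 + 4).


Write cos(w) = (e^{iw} ± e^{−iw})/(2 or 2i), so |cos(w)| ≤ e^{|w|}. With w = 2z^2 + 4, |w| ≤ 2r^2 + 4 on |z|=r, giving M(r) ≤ e^{2r^2 + 4} and ρ ≤ 2. For the lower bound, choose z on |z|=r with 2z^2 purely imaginary of modulus 2r^2; then |cos(2z^2 + 4)| grows like e^{2r^2}/2, so ρ ≥ 2. Hence ρ = 2.
Therefore ρ = 2.

Order ρ = 2.


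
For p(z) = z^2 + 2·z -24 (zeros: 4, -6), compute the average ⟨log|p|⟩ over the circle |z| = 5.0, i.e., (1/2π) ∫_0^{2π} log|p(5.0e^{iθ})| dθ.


Zeros: -6, 4; r = 5.0.
Inside |z| < r: 4. Outside (|z| ≥ r): -6.
p(0) = -24, so log|p(0)| = log(24) = 3.1781.
Apply Jensen: I(r) = log|p(0)| + Σ_k log(r/|z_k|), summed over zeros inside |z| < r.
  log(r/|z_k|) for z_k = 4: log(5.0/4) = 0.2231
  Outside zeros (-6) contribute nothing to the Jensen sum.
Sum over inside zeros: 0.2231.
I(r) = log|p(0)| + (inside sum) = 3.1781 + 0.2231 = 3.4012.
Note: since some zeros are outside |z| ≤ r, the simplified n·log(r) form does NOT apply — only the inside zeros contribute.

I(r) ≈ 3.4012.


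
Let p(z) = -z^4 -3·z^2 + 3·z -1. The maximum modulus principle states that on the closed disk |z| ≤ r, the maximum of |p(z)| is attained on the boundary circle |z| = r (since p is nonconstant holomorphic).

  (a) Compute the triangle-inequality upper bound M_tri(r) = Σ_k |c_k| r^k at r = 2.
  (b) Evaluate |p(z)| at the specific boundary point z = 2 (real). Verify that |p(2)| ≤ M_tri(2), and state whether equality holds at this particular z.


Coefficients: c_0 = -1, c_1 = 3, c_2 = -3, c_3 = 0, c_4 = -1. Radius r = 2.
Part (a). Triangle bound: M_tri(r) = Σ_k |c_k| r^k
  = |-1|·2^0 + |3|·2^1 + |-3|·2^2 + |0|·2^3 + |-1|·2^4
  = 1 + 6 + 12 + 0 + 16 = 35.
This bounds M(r) := max_{|z|=r} |p(z)| from above; equality holds iff all terms c_k z^k can be made to align in phase at a single z on |z|=r.
Part (b). At z = 2 (real, on the circle |z| = r):
  p(2) = (-1)·2^0 + (3)·2^1 + (-3)·2^2 + (0)·2^3 + (-1)·2^4 = -23.
  |p(2)| = 23.
Check: |p(2)| = 23 ≤ 35 = M_tri(2). ✓ Equality does not hold at z = 2 (the coefficients have mixed signs, so the terms do not all align in phase there).

M_tri(2) = 35; |p(2)| = 23; equality at z=2: no.


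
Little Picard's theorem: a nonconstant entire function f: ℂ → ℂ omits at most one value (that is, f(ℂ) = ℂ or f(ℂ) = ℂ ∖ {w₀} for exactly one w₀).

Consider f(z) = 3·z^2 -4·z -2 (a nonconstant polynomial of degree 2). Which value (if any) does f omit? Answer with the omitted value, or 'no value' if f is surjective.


Little Picard bounds the complement of f(ℂ) to at most one point.
For every w ∈ ℂ, the equation p(z) − w = 0 is a nonconstant polynomial in z and hence has at least one root by the fundamental theorem of algebra. So p is surjective onto ℂ, omitting no value.

Omitted value: no value.


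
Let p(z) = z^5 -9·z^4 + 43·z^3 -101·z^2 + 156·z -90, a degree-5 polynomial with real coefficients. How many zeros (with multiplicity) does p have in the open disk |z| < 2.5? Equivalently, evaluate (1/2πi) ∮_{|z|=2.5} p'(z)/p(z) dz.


The zeros of p are: (1 + 2i), (1 - 2i), (3 + 3i), (3 - 3i), 1.
Their magnitudes are: 2.236, 2.236, 4.243, 4.243, 1.
Zeros with |z| < R = 2.5: (1 + 2i), (1 - 2i), 1.
Count = 3.
By the argument principle, (1/2πi) ∮_{|z|=R} p'(z)/p(z) dz equals exactly this count.

Number of zeros inside |z| < 2.5: 3.


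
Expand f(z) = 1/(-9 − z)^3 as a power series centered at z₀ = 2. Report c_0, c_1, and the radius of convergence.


Let w = z − z₀, so z = z₀ + w.
Then -9 − z = -9 − (z₀ + w) = (-9 − z₀) − w = -11 − w.
f(z) = 1/(-11 − w)^3 = (1/(-11)^3) · (1 − w/(-11))^{−3}.
By the binomial series (1−u)^{−3} = Σ_{n≥0} C(n+2, 2) u^n for |u|<1, with u = w/(-11):
  c_n = C(n+2, 2) / (-11)^(n+3).
  c_0 = 1/(-11)^3 = -1/1331.
  c_1 = 3/(-11)^4 = 3/14641.
The series is valid for |w/d| < 1, i.e. |z − z₀| < |d|.
Radius of convergence: R = |-9 − z₀| = |-11| = 11 (distance from z₀ to the singularity z = -9).

c_0 = -1/1331, c_1 = 3/14641; R = 11.


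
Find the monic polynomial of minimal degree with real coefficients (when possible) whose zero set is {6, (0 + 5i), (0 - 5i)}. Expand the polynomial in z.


The polynomial is p(z) = ∏_{α ∈ S} (z − α), where S = {6, (0 + 5i), (0 - 5i)}.
Expanding the product yields: p(z) = z^3 -6·z^2 + 25·z -150.
Note conjugate pairs combine to real quadratics: (z − (0+5i))(z − (0−5i)) = z² + 25.
The resulting polynomial has degree 3 and real coefficients as required.

p(z) = z^3 -6·z^2 + 25·z -150.


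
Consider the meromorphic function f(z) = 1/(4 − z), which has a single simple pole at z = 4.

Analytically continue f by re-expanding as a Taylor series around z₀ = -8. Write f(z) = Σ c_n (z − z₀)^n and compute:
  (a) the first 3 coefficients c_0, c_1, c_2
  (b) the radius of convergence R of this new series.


Let w = z − z₀, so z = z₀ + w.
Then 4 − z = 4 − (z₀ + w) = (4 − z₀) − w = 12 − w.
f(z) = 1/(12 − w) = (1/(12)) · 1/(1 − w/(12)) = Σ_{n≥0} w^n / (12)^(n+1).
So c_n = 1/(12)^(n+1):
  c_0 = 1/(12)^1 = 1/12.
  c_1 = 1/(12)^2 = 1/144.
  c_2 = 1/(12)^3 = 1/1728.
The series is valid for |w/d| < 1, i.e. |z − z₀| < |d|.
Radius of convergence: R = |4 − z₀| = |12| = 12 (distance from z₀ to the singularity z = 4).

c_0 = 1/12, c_1 = 1/144, c_2 = 1/1728; R = 12.


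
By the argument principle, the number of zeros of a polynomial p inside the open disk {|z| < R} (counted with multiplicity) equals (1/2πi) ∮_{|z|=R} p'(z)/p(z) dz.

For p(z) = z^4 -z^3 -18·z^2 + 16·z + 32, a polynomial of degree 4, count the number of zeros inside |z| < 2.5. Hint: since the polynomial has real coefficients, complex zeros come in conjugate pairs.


The zeros of p are: -1, -4, 4, 2.
Their magnitudes are: 1, 4, 4, 2.
Zeros with |z| < R = 2.5: -1, 2.
Count = 2.
By the argument principle, (1/2πi) ∮_{|z|=R} p'(z)/p(z) dz equals exactly this count.

Number of zeros inside |z| < 2.5: 2.


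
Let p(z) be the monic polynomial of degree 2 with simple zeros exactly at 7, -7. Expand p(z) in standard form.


The polynomial is p(z) = ∏_{α ∈ S} (z − α), where S = {7, -7}.
Expanding the product yields: p(z) = z^2 -49.
The resulting polynomial has degree 2 and real coefficients as required.

p(z) = z^2 -49.


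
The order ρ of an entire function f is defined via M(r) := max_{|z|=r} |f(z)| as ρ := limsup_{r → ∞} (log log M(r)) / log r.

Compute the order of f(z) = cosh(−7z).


cosh(w) is a linear combination of e^{iw} and e^{−iw} (or e^w, e^{−w} in the hyperbolic case), so |cosh(w)| ≤ e^{|w|}. With w = −7z, |w| ≤ 7|z| + 0 = 7r + 0 on |z| = r, giving M(r) ≤ e^{7r + 0}, so ρ ≤ 1. On a suitable ray (z = it for sin/cos; z = t for sinh/cosh, t real → ∞), |cosh(−7z)| grows like e^{7|t|}/2, so ρ ≥ 1. Hence ρ = 1.
Therefore ρ = 1.

Order ρ = 1.


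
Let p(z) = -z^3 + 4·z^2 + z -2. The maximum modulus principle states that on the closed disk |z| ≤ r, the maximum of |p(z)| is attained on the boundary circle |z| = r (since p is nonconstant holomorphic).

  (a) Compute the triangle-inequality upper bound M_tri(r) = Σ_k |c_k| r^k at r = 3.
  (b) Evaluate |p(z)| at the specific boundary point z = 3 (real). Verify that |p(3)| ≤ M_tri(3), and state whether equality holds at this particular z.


Coefficients: c_0 = -2, c_1 = 1, c_2 = 4, c_3 = -1. Radius r = 3.
Part (a). Triangle bound: M_tri(r) = Σ_k |c_k| r^k
  = |-2|·3^0 + |1|·3^1 + |4|·3^2 + |-1|·3^3
  = 2 + 3 + 36 + 27 = 68.
This bounds M(r) := max_{|z|=r} |p(z)| from above; equality holds iff all terms c_k z^k can be made to align in phase at a single z on |z|=r.
Part (b). At z = 3 (real, on the circle |z| = r):
  p(3) = (-2)·3^0 + (1)·3^1 + (4)·3^2 + (-1)·3^3 = 10.
  |p(3)| = 10.
Check: |p(3)| = 10 ≤ 68 = M_tri(3). ✓ Equality does not hold at z = 3 (the coefficients have mixed signs, so the terms do not all align in phase there).

M_tri(3) = 68; |p(3)| = 10; equality at z=3: no.


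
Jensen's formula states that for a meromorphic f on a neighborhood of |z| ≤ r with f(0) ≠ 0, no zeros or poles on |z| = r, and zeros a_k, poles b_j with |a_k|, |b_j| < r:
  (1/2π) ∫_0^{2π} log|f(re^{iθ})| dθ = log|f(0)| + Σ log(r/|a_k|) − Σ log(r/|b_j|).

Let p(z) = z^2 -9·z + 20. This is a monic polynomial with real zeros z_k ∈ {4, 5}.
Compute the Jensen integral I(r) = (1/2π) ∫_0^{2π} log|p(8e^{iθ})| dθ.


Zeros: 4, 5; r = 8.
Inside |z| < r: 4, 5. Outside (|z| ≥ r): ∅.
p(0) = 20, so log|p(0)| = log(20) = 2.9957.
Apply Jensen: I(r) = log|p(0)| + Σ_k log(r/|z_k|), summed over zeros inside |z| < r.
  log(r/|z_k|) for z_k = 4: log(8/4) = 0.6931
  log(r/|z_k|) for z_k = 5: log(8/5) = 0.4700
Sum over inside zeros: 1.1632.
I(r) = log|p(0)| + (inside sum) = 2.9957 + 1.1632 = 4.1589.
Closed form (all zeros inside, monic): I(r) = n·log(r) = 2·log(8) = 4.1589. ✓

I(r) ≈ 4.1589.


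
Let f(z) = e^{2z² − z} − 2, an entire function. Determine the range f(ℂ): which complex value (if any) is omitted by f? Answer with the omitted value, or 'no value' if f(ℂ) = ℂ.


Little Picard bounds the complement of f(ℂ) to at most one point.
The exponent g(z) = 2z² − z is a nonconstant polynomial, hence surjective onto ℂ. So e^{g(z)} takes every value in {e^w : w ∈ ℂ} = ℂ ∖ {0}. Adding -2 shifts the range to ℂ ∖ {-2}. f omits exactly -2.

Omitted value: -2.


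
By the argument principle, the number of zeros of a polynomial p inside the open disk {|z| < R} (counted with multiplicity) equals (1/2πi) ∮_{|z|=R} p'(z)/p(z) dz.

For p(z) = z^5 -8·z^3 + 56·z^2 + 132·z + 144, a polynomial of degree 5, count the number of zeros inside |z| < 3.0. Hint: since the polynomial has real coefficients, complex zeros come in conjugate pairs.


The zeros of p are: (3 + 3i), (3 - 3i), -4, (-1 + 1i), (-1 - 1i).
Their magnitudes are: 4.243, 4.243, 4, 1.414, 1.414.
Zeros with |z| < R = 3.0: (-1 + 1i), (-1 - 1i).
Count = 2.
By the argument principle, (1/2πi) ∮_{|z|=R} p'(z)/p(z) dz equals exactly this count.

Number of zeros inside |z| < 3.0: 2.


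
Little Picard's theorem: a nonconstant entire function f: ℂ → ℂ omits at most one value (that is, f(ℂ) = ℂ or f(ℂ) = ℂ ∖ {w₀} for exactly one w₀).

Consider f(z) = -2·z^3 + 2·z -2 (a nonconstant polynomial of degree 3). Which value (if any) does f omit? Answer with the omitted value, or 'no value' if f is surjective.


Little Picard bounds the complement of f(ℂ) to at most one point.
For every w ∈ ℂ, the equation p(z) − w = 0 is a nonconstant polynomial in z and hence has at least one root by the fundamental theorem of algebra. So p is surjective onto ℂ, omitting no value.

Omitted value: no value.


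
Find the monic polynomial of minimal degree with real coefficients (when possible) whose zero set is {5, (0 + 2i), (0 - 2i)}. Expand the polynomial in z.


The polynomial is p(z) = ∏_{α ∈ S} (z − α), where S = {5, (0 + 2i), (0 - 2i)}.
Expanding the product yields: p(z) = z^3 -5·z^2 + 4·z -20.
Note conjugate pairs combine to real quadratics: (z − (0+2i))(z − (0−2i)) = z² + 4.
The resulting polynomial has degree 3 and real coefficients as required.

p(z) = z^3 -5·z^2 + 4·z -20.


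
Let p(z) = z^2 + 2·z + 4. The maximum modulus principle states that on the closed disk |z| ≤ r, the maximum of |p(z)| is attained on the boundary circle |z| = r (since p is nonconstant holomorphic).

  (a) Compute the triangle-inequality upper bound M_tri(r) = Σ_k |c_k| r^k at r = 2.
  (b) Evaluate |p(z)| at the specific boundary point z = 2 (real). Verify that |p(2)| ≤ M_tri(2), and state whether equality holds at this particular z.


Coefficients: c_0 = 4, c_1 = 2, c_2 = 1. Radius r = 2.
Part (a). Triangle bound: M_tri(r) = Σ_k |c_k| r^k
  = |4|·2^0 + |2|·2^1 + |1|·2^2
  = 4 + 4 + 4 = 12.
This bounds M(r) := max_{|z|=r} |p(z)| from above; equality holds iff all terms c_k z^k can be made to align in phase at a single z on |z|=r.
Part (b). At z = 2 (real, on the circle |z| = r):
  p(2) = (4)·2^0 + (2)·2^1 + (1)·2^2 = 12.
  |p(2)| = 12.
Since all nonzero coefficients share the same sign, |p(2)| = 12 = M_tri(2); the triangle bound is attained at z = 2, so in fact M(r) = 12.

M_tri(2) = 12; |p(2)| = 12; equality at z=2: yes.


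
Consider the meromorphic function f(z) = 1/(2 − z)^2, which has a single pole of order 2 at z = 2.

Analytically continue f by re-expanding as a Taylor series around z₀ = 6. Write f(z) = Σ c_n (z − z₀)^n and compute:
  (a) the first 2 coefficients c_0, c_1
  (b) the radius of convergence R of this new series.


Let w = z − z₀, so z = z₀ + w.
Then 2 − z = 2 − (z₀ + w) = (2 − z₀) − w = -4 − w.
f(z) = 1/(-4 − w)^2 = (1/(-4)^2) · (1 − w/(-4))^{−2}.
By the binomial series (1−u)^{−2} = Σ_{n≥0} C(n+1, 1) u^n for |u|<1, with u = w/(-4):
  c_n = C(n+1, 1) / (-4)^(n+2).
  c_0 = 1/(-4)^2 = 1/16.
  c_1 = 2/(-4)^3 = -1/32.
The series is valid for |w/d| < 1, i.e. |z − z₀| < |d|.
Radius of convergence: R = |2 − z₀| = |-4| = 4 (distance from z₀ to the singularity z = 2).

c_0 = 1/16, c_1 = -1/32; R = 4.


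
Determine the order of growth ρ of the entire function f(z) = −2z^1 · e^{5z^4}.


M(r) = max_{|z|=r} |-2|·|z|^1·|e^{5z^4}| = 2·r^1 · e^{5r^4} (the factors attain their maxima compatibly on |z|=r). Then log M(r) = log 2 + 1·log r + 5r^4, dominated by the last term, so log log M(r) ~ 4·log r. The polynomial factor -2z^1 contributes only a log r term and does not affect the order. ρ = 4.
Therefore ρ = 4.

Order ρ = 4.


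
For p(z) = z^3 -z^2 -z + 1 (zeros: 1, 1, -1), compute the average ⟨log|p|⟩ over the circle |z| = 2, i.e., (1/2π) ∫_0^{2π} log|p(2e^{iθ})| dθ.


Zeros: -1, 1, 1; r = 2.
Inside |z| < r: -1, 1, 1. Outside (|z| ≥ r): ∅.
p(0) = 1, so log|p(0)| = log(1) = 0.0000.
Apply Jensen: I(r) = log|p(0)| + Σ_k log(r/|z_k|), summed over zeros inside |z| < r.
  log(r/|z_k|) for z_k = 1: log(2/1) = 0.6931
  log(r/|z_k|) for z_k = 1: log(2/1) = 0.6931
  log(r/|z_k|) for z_k = -1: log(2/1) = 0.6931
Sum over inside zeros: 2.0794.
I(r) = log|p(0)| + (inside sum) = 0.0000 + 2.0794 = 2.0794.
Closed form (all zeros inside, monic): I(r) = n·log(r) = 3·log(2) = 2.0794. ✓

I(r) ≈ 2.0794.


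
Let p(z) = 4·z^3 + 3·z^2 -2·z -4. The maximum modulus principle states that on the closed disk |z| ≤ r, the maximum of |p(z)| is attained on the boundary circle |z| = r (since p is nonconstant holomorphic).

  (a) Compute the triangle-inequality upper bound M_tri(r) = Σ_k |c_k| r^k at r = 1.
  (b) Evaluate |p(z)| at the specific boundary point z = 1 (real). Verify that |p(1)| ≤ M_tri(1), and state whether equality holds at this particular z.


Coefficients: c_0 = -4, c_1 = -2, c_2 = 3, c_3 = 4. Radius r = 1.
Part (a). Triangle bound: M_tri(r) = Σ_k |c_k| r^k
  = |-4|·1^0 + |-2|·1^1 + |3|·1^2 + |4|·1^3
  = 4 + 2 + 3 + 4 = 13.
This bounds M(r) := max_{|z|=r} |p(z)| from above; equality holds iff all terms c_k z^k can be made to align in phase at a single z on |z|=r.
Part (b). At z = 1 (real, on the circle |z| = r):
  p(1) = (-4)·1^0 + (-2)·1^1 + (3)·1^2 + (4)·1^3 = 1.
  |p(1)| = 1.
Check: |p(1)| = 1 ≤ 13 = M_tri(1). ✓ Equality does not hold at z = 1 (the coefficients have mixed signs, so the terms do not all align in phase there).

M_tri(1) = 13; |p(1)| = 1; equality at z=1: no.


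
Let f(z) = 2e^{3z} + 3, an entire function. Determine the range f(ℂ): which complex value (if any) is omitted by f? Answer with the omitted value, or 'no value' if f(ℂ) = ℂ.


Little Picard bounds the complement of f(ℂ) to at most one point.
e^{3z} is never zero on ℂ, so 2·e^{3z} takes every value in ℂ ∖ {0}. Adding 3 shifts the range to ℂ ∖ {3}. Thus f omits exactly the value 3.

Omitted value: 3.


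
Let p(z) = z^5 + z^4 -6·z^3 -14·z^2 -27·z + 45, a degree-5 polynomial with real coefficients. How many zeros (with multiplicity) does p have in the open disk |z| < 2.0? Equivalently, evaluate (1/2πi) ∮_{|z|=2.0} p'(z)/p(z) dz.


The zeros of p are: (-1 + 2i), (-1 - 2i), -3, 3, 1.
Their magnitudes are: 2.236, 2.236, 3, 3, 1.
Zeros with |z| < R = 2.0: 1.
Count = 1.
By the argument principle, (1/2πi) ∮_{|z|=R} p'(z)/p(z) dz equals exactly this count.

Number of zeros inside |z| < 2.0: 1.


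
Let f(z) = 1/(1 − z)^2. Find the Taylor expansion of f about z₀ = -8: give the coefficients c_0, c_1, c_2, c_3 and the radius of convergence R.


Let w = z − z₀, so z = z₀ + w.
Then 1 − z = 1 − (z₀ + w) = (1 − z₀) − w = 9 − w.
f(z) = 1/(9 − w)^2 = (1/(9)^2) · (1 − w/(9))^{−2}.
By the binomial series (1−u)^{−2} = Σ_{n≥0} C(n+1, 1) u^n for |u|<1, with u = w/(9):
  c_n = C(n+1, 1) / (9)^(n+2).
  c_0 = 1/(9)^2 = 1/81.
  c_1 = 2/(9)^3 = 2/729.
  c_2 = 3/(9)^4 = 1/2187.
  c_3 = 4/(9)^5 = 4/59049.
The series is valid for |w/d| < 1, i.e. |z − z₀| < |d|.
Radius of convergence: R = |1 − z₀| = |9| = 9 (distance from z₀ to the singularity z = 1).

c_0 = 1/81, c_1 = 2/729, c_2 = 1/2187, c_3 = 4/59049; R = 9.


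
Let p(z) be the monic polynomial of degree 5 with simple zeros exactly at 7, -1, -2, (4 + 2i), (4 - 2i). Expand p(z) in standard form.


The polynomial is p(z) = ∏_{α ∈ S} (z − α), where S = {7, -1, -2, (4 + 2i), (4 - 2i)}.
Expanding the product yields: p(z) = z^5 -12·z^4 + 33·z^3 + 58·z^2 -268·z -280.
Note conjugate pairs combine to real quadratics: (z − (4+2i))(z − (4−2i)) = z² − 8z + 20.
The resulting polynomial has degree 5 and real coefficients as required.

p(z) = z^5 -12·z^4 + 33·z^3 + 58·z^2 -268·z -280.


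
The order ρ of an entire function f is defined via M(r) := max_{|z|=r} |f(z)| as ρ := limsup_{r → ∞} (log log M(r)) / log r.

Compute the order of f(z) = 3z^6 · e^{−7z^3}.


M(r) = max_{|z|=r} |3|·|z|^6·|e^{−7z^3}| = 3·r^6 · e^{7r^3} (the factors attain their maxima compatibly on |z|=r). Then log M(r) = log 3 + 6·log r + 7r^3, dominated by the last term, so log log M(r) ~ 3·log r. The polynomial factor 3z^6 contributes only a log r term and does not affect the order. ρ = 3.
Therefore ρ = 3.

Order ρ = 3.


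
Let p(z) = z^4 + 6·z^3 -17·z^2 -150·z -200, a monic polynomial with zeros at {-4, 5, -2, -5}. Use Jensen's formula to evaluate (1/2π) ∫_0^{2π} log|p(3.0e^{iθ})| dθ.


Zeros: -5, -4, -2, 5; r = 3.0.
Inside |z| < r: -2. Outside (|z| ≥ r): -5, -4, 5.
p(0) = -200, so log|p(0)| = log(200) = 5.2983.
Apply Jensen: I(r) = log|p(0)| + Σ_k log(r/|z_k|), summed over zeros inside |z| < r.
  log(r/|z_k|) for z_k = -2: log(3.0/2) = 0.4055
  Outside zeros (-5, -4, 5) contribute nothing to the Jensen sum.
Sum over inside zeros: 0.4055.
I(r) = log|p(0)| + (inside sum) = 5.2983 + 0.4055 = 5.7038.
Note: since some zeros are outside |z| ≤ r, the simplified n·log(r) form does NOT apply — only the inside zeros contribute.

I(r) ≈ 5.7038.


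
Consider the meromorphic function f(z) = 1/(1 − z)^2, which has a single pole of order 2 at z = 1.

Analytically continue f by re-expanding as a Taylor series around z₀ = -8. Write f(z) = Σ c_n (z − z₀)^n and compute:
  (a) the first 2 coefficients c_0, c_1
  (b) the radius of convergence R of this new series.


Let w = z − z₀, so z = z₀ + w.
Then 1 − z = 1 − (z₀ + w) = (1 − z₀) − w = 9 − w.
f(z) = 1/(9 − w)^2 = (1/(9)^2) · (1 − w/(9))^{−2}.
By the binomial series (1−u)^{−2} = Σ_{n≥0} C(n+1, 1) u^n for |u|<1, with u = w/(9):
  c_n = C(n+1, 1) / (9)^(n+2).
  c_0 = 1/(9)^2 = 1/81.
  c_1 = 2/(9)^3 = 2/729.
The series is valid for |w/d| < 1, i.e. |z − z₀| < |d|.
Radius of convergence: R = |1 − z₀| = |9| = 9 (distance from z₀ to the singularity z = 1).

c_0 = 1/81, c_1 = 2/729; R = 9.


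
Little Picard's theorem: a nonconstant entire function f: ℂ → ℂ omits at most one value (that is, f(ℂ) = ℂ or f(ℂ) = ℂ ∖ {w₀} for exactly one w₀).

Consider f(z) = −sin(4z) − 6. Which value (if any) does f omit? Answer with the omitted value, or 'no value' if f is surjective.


Little Picard bounds the complement of f(ℂ) to at most one point.
sin is entire and surjective onto ℂ: for every w ∈ ℂ, sin(ζ) = w has a solution ζ ∈ ℂ (e.g., via the complex inverse arcsin). With ζ = 4z this gives z = ζ/(4). Then -1·sin(4z) takes every value in -1·ℂ = ℂ, and adding -6 is a bijection of ℂ. So f is surjective and omits no value. (Note: only on the real line is sin bounded by [−1, 1].)

Omitted value: no value.


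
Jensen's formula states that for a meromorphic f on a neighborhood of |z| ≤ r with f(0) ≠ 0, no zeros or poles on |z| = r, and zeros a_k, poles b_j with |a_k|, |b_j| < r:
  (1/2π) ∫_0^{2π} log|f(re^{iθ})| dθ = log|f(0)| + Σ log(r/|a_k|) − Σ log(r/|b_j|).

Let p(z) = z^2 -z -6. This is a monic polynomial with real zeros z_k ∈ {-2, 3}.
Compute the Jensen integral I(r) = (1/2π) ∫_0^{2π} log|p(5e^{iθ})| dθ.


Zeros: -2, 3; r = 5.
Inside |z| < r: -2, 3. Outside (|z| ≥ r): ∅.
p(0) = -6, so log|p(0)| = log(6) = 1.7918.
Apply Jensen: I(r) = log|p(0)| + Σ_k log(r/|z_k|), summed over zeros inside |z| < r.
  log(r/|z_k|) for z_k = -2: log(5/2) = 0.9163
  log(r/|z_k|) for z_k = 3: log(5/3) = 0.5108
Sum over inside zeros: 1.4271.
I(r) = log|p(0)| + (inside sum) = 1.7918 + 1.4271 = 3.2189.
Closed form (all zeros inside, monic): I(r) = n·log(r) = 2·log(5) = 3.2189. ✓

I(r) ≈ 3.2189.


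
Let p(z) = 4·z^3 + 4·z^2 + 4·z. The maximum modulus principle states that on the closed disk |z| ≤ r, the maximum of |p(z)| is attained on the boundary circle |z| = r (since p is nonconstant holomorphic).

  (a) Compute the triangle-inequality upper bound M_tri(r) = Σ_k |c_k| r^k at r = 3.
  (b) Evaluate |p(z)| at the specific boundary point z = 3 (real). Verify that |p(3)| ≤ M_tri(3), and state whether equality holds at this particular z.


Coefficients: c_0 = 0, c_1 = 4, c_2 = 4, c_3 = 4. Radius r = 3.
Part (a). Triangle bound: M_tri(r) = Σ_k |c_k| r^k
  = |0|·3^0 + |4|·3^1 + |4|·3^2 + |4|·3^3
  = 0 + 12 + 36 + 108 = 156.
This bounds M(r) := max_{|z|=r} |p(z)| from above; equality holds iff all terms c_k z^k can be made to align in phase at a single z on |z|=r.
Part (b). At z = 3 (real, on the circle |z| = r):
  p(3) = (0)·3^0 + (4)·3^1 + (4)·3^2 + (4)·3^3 = 156.
  |p(3)| = 156.
Since all nonzero coefficients share the same sign, |p(3)| = 156 = M_tri(3); the triangle bound is attained at z = 3, so in fact M(r) = 156.

M_tri(3) = 156; |p(3)| = 156; equality at z=3: yes.


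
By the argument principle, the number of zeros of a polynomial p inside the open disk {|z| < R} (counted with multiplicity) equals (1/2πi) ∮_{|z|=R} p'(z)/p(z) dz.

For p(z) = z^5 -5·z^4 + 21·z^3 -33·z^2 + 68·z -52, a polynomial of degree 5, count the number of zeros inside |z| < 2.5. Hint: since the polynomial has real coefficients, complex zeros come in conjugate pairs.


The zeros of p are: 1, (2 + 3i), (2 - 3i), (0 + 2i), (0 - 2i).
Their magnitudes are: 1, 3.606, 3.606, 2, 2.
Zeros with |z| < R = 2.5: 1, (0 + 2i), (0 - 2i).
Count = 3.
By the argument principle, (1/2πi) ∮_{|z|=R} p'(z)/p(z) dz equals exactly this count.

Number of zeros inside |z| < 2.5: 3.


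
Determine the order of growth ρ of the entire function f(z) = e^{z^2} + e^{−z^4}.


Each summand is entire of order 2 and 4 respectively (as in the single-exponential case). The order of a sum is at most the max of the orders, so ρ ≤ 4. For the lower bound: on |z|=r choose arg z so that -1z^4 is real positive; then |e^{-1z^4}| = e^{1r^4} while |e^{1z^2}| ≤ e^{1r^2} = o(e^{1r^4}). So |f| ≥ e^{1r^4}(1 − o(1)) and ρ ≥ 4. Hence ρ = max(2, 4) = 4.
Therefore ρ = 4.

Order ρ = 4.


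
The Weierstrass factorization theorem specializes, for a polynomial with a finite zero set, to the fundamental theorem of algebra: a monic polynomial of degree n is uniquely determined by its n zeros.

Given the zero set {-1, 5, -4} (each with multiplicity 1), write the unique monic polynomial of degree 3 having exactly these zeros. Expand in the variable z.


The polynomial is p(z) = ∏_{α ∈ S} (z − α), where S = {-1, 5, -4}.
Expanding the product yields: p(z) = z^3 -21·z -20.
The resulting polynomial has degree 3 and real coefficients as required.

p(z) = z^3 -21·z -20.


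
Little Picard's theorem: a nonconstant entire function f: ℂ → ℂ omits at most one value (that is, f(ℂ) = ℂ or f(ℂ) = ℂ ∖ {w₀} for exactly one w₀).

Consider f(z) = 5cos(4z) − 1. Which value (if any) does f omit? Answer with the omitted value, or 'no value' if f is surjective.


Little Picard bounds the complement of f(ℂ) to at most one point.
cos is entire and surjective onto ℂ: for every w ∈ ℂ, cos(ζ) = w has a solution ζ ∈ ℂ (e.g., via the complex inverse arccos). With ζ = 4z this gives z = ζ/(4). Then 5·cos(4z) takes every value in 5·ℂ = ℂ, and adding -1 is a bijection of ℂ. So f is surjective and omits no value. (Note: only on the real line is cos bounded by [−1, 1].)

Omitted value: no value.


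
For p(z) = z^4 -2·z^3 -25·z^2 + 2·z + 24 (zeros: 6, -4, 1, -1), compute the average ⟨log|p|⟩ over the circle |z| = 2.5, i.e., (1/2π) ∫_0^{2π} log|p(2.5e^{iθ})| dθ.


Zeros: -4, -1, 1, 6; r = 2.5.
Inside |z| < r: -1, 1. Outside (|z| ≥ r): -4, 6.
p(0) = 24, so log|p(0)| = log(24) = 3.1781.
Apply Jensen: I(r) = log|p(0)| + Σ_k log(r/|z_k|), summed over zeros inside |z| < r.
  log(r/|z_k|) for z_k = 1: log(2.5/1) = 0.9163
  log(r/|z_k|) for z_k = -1: log(2.5/1) = 0.9163
  Outside zeros (-4, 6) contribute nothing to the Jensen sum.
Sum over inside zeros: 1.8326.
I(r) = log|p(0)| + (inside sum) = 3.1781 + 1.8326 = 5.0106.
Note: since some zeros are outside |z| ≤ r, the simplified n·log(r) form does NOT apply — only the inside zeros contribute.

I(r) ≈ 5.0106.


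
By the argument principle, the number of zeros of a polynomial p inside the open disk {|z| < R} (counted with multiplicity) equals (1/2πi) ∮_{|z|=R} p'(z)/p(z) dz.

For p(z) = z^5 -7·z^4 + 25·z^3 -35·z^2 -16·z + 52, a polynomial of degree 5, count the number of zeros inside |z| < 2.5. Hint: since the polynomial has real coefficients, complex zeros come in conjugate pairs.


The zeros of p are: -1, 2, (2 + 3i), (2 - 3i), 2.
Their magnitudes are: 1, 2, 3.606, 3.606, 2.
Zeros with |z| < R = 2.5: -1, 2, 2.
Count = 3.
By the argument principle, (1/2πi) ∮_{|z|=R} p'(z)/p(z) dz equals exactly this count.

Number of zeros inside |z| < 2.5: 3.


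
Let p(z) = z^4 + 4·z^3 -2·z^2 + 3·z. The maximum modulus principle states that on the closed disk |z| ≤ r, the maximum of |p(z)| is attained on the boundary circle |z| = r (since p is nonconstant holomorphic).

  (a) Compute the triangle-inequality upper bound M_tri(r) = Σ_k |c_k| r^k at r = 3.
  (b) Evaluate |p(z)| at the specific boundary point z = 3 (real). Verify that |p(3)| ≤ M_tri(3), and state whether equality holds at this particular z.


Coefficients: c_0 = 0, c_1 = 3, c_2 = -2, c_3 = 4, c_4 = 1. Radius r = 3.
Part (a). Triangle bound: M_tri(r) = Σ_k |c_k| r^k
  = |0|·3^0 + |3|·3^1 + |-2|·3^2 + |4|·3^3 + |1|·3^4
  = 0 + 9 + 18 + 108 + 81 = 216.
This bounds M(r) := max_{|z|=r} |p(z)| from above; equality holds iff all terms c_k z^k can be made to align in phase at a single z on |z|=r.
Part (b). At z = 3 (real, on the circle |z| = r):
  p(3) = (0)·3^0 + (3)·3^1 + (-2)·3^2 + (4)·3^3 + (1)·3^4 = 180.
  |p(3)| = 180.
Check: |p(3)| = 180 ≤ 216 = M_tri(3). ✓ Equality does not hold at z = 3 (the coefficients have mixed signs, so the terms do not all align in phase there).

M_tri(3) = 216; |p(3)| = 180; equality at z=3: no.


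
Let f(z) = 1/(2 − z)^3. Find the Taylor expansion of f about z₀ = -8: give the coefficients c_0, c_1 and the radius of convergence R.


Let w = z − z₀, so z = z₀ + w.
Then 2 − z = 2 − (z₀ + w) = (2 − z₀) − w = 10 − w.
f(z) = 1/(10 − w)^3 = (1/(10)^3) · (1 − w/(10))^{−3}.
By the binomial series (1−u)^{−3} = Σ_{n≥0} C(n+2, 2) u^n for |u|<1, with u = w/(10):
  c_n = C(n+2, 2) / (10)^(n+3).
  c_0 = 1/(10)^3 = 1/1000.
  c_1 = 3/(10)^4 = 3/10000.
The series is valid for |w/d| < 1, i.e. |z − z₀| < |d|.
Radius of convergence: R = |2 − z₀| = |10| = 10 (distance from z₀ to the singularity z = 2).

c_0 = 1/1000, c_1 = 3/10000; R = 10.


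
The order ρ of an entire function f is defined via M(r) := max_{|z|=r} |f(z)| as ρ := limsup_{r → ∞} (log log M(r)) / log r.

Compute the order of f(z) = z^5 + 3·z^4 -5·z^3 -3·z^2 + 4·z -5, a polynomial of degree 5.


|f(z)| ≤ Σ|c_k|·r^k = O(r^5) as r → ∞. Polynomial growth is O(e^{r^ε}) for every ε > 0 (since r^5/e^{r^ε} → 0), so ρ ≤ ε for all ε > 0, i.e. ρ = 0. Every nonconstant polynomial has order 0.
Therefore ρ = 0.

Order ρ = 0.


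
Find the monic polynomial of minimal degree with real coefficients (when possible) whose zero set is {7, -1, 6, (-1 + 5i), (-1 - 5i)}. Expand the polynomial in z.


The polynomial is p(z) = ∏_{α ∈ S} (z − α), where S = {7, -1, 6, (-1 + 5i), (-1 - 5i)}.
Expanding the product yields: p(z) = z^5 -10·z^4 + 31·z^3 -212·z^2 + 838·z + 1092.
Note conjugate pairs combine to real quadratics: (z − (-1+5i))(z − (-1−5i)) = z² + 2z + 26.
The resulting polynomial has degree 5 and real coefficients as required.

p(z) = z^5 -10·z^4 + 31·z^3 -212·z^2 + 838·z + 1092.


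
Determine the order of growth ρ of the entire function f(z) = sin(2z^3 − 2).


Write sin(w) = (e^{iw} ± e^{−iw})/(2 or 2i), so |sin(w)| ≤ e^{|w|}. With w = 2z^3 − 2, |w| ≤ 2r^3 + 2 on |z|=r, giving M(r) ≤ e^{2r^3 + 2} and ρ ≤ 3. For the lower bound, choose z on |z|=r with 2z^3 purely imaginary of modulus 2r^3; then |sin(2z^3 − 2)| grows like e^{2r^3}/2, so ρ ≥ 3. Hence ρ = 3.
Therefore ρ = 3.

Order ρ = 3.


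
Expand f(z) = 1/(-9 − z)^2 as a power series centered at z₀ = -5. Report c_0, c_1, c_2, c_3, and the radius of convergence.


Let w = z − z₀, so z = z₀ + w.
Then -9 − z = -9 − (z₀ + w) = (-9 − z₀) − w = -4 − w.
f(z) = 1/(-4 − w)^2 = (1/(-4)^2) · (1 − w/(-4))^{−2}.
By the binomial series (1−u)^{−2} = Σ_{n≥0} C(n+1, 1) u^n for |u|<1, with u = w/(-4):
  c_n = C(n+1, 1) / (-4)^(n+2).
  c_0 = 1/(-4)^2 = 1/16.
  c_1 = 2/(-4)^3 = -1/32.
  c_2 = 3/(-4)^4 = 3/256.
  c_3 = 4/(-4)^5 = -1/256.
The series is valid for |w/d| < 1, i.e. |z − z₀| < |d|.
Radius of convergence: R = |-9 − z₀| = |-4| = 4 (distance from z₀ to the singularity z = -9).

c_0 = 1/16, c_1 = -1/32, c_2 = 3/256, c_3 = -1/256; R = 4.


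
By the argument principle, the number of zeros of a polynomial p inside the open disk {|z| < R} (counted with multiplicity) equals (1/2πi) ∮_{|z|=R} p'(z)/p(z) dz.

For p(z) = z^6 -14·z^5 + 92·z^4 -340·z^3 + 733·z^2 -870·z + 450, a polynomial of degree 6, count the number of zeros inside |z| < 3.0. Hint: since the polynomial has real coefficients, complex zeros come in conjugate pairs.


The zeros of p are: (3 + 3i), (3 - 3i), (2 + 1i), (2 - 1i), (2 + 1i), (2 - 1i).
Their magnitudes are: 4.243, 4.243, 2.236, 2.236, 2.236, 2.236.
Zeros with |z| < R = 3.0: (2 + 1i), (2 - 1i), (2 + 1i), (2 - 1i).
Count = 4.
By the argument principle, (1/2πi) ∮_{|z|=R} p'(z)/p(z) dz equals exactly this count.

Number of zeros inside |z| < 3.0: 4.


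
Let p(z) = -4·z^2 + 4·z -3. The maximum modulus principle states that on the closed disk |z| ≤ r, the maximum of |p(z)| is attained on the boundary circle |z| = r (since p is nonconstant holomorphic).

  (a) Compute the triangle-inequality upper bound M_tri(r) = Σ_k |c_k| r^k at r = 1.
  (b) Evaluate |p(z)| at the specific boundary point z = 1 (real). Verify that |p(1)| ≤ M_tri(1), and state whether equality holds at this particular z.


Coefficients: c_0 = -3, c_1 = 4, c_2 = -4. Radius r = 1.
Part (a). Triangle bound: M_tri(r) = Σ_k |c_k| r^k
  = |-3|·1^0 + |4|·1^1 + |-4|·1^2
  = 3 + 4 + 4 = 11.
This bounds M(r) := max_{|z|=r} |p(z)| from above; equality holds iff all terms c_k z^k can be made to align in phase at a single z on |z|=r.
Part (b). At z = 1 (real, on the circle |z| = r):
  p(1) = (-3)·1^0 + (4)·1^1 + (-4)·1^2 = -3.
  |p(1)| = 3.
Check: |p(1)| = 3 ≤ 11 = M_tri(1). ✓ Equality does not hold at z = 1 (the coefficients have mixed signs, so the terms do not all align in phase there).

M_tri(1) = 11; |p(1)| = 3; equality at z=1: no.


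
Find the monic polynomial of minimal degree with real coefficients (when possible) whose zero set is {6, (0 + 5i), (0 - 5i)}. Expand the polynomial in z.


The polynomial is p(z) = ∏_{α ∈ S} (z − α), where S = {6, (0 + 5i), (0 - 5i)}.
Expanding the product yields: p(z) = z^3 -6·z^2 + 25·z -150.
Note conjugate pairs combine to real quadratics: (z − (0+5i))(z − (0−5i)) = z² + 25.
The resulting polynomial has degree 3 and real coefficients as required.

p(z) = z^3 -6·z^2 + 25·z -150.


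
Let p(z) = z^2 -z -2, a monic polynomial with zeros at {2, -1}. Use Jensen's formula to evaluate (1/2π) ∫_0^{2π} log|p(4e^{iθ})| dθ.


Zeros: -1, 2; r = 4.
Inside |z| < r: -1, 2. Outside (|z| ≥ r): ∅.
p(0) = -2, so log|p(0)| = log(2) = 0.6931.
Apply Jensen: I(r) = log|p(0)| + Σ_k log(r/|z_k|), summed over zeros inside |z| < r.
  log(r/|z_k|) for z_k = 2: log(4/2) = 0.6931
  log(r/|z_k|) for z_k = -1: log(4/1) = 1.3863
Sum over inside zeros: 2.0794.
I(r) = log|p(0)| + (inside sum) = 0.6931 + 2.0794 = 2.7726.
Closed form (all zeros inside, monic): I(r) = n·log(r) = 2·log(4) = 2.7726. ✓

I(r) ≈ 2.7726.


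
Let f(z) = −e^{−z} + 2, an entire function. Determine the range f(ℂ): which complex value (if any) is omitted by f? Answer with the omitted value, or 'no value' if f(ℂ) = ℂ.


Little Picard bounds the complement of f(ℂ) to at most one point.
e^{−z} is never zero on ℂ, so -1·e^{−z} takes every value in ℂ ∖ {0}. Adding 2 shifts the range to ℂ ∖ {2}. Thus f omits exactly the value 2.

Omitted value: 2.


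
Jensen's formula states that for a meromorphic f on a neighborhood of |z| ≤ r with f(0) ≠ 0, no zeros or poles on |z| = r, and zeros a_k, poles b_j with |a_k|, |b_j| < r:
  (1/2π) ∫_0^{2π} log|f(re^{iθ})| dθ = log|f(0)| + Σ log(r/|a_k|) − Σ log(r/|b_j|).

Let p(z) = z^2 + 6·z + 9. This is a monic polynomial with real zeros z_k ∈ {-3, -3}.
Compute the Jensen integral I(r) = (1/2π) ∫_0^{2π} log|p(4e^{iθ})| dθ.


Zeros: -3, -3; r = 4.
Inside |z| < r: -3, -3. Outside (|z| ≥ r): ∅.
p(0) = 9, so log|p(0)| = log(9) = 2.1972.
Apply Jensen: I(r) = log|p(0)| + Σ_k log(r/|z_k|), summed over zeros inside |z| < r.
  log(r/|z_k|) for z_k = -3: log(4/3) = 0.2877
  log(r/|z_k|) for z_k = -3: log(4/3) = 0.2877
Sum over inside zeros: 0.5754.
I(r) = log|p(0)| + (inside sum) = 2.1972 + 0.5754 = 2.7726.
Closed form (all zeros inside, monic): I(r) = n·log(r) = 2·log(4) = 2.7726. ✓

I(r) ≈ 2.7726.


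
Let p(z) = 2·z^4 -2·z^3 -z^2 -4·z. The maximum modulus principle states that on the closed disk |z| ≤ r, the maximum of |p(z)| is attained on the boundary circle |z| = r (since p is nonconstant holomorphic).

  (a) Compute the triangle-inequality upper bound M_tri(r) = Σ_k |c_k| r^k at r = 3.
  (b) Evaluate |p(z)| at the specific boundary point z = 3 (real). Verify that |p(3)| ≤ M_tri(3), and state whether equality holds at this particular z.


Coefficients: c_0 = 0, c_1 = -4, c_2 = -1, c_3 = -2, c_4 = 2. Radius r = 3.
Part (a). Triangle bound: M_tri(r) = Σ_k |c_k| r^k
  = |0|·3^0 + |-4|·3^1 + |-1|·3^2 + |-2|·3^3 + |2|·3^4
  = 0 + 12 + 9 + 54 + 162 = 237.
This bounds M(r) := max_{|z|=r} |p(z)| from above; equality holds iff all terms c_k z^k can be made to align in phase at a single z on |z|=r.
Part (b). At z = 3 (real, on the circle |z| = r):
  p(3) = (0)·3^0 + (-4)·3^1 + (-1)·3^2 + (-2)·3^3 + (2)·3^4 = 87.
  |p(3)| = 87.
Check: |p(3)| = 87 ≤ 237 = M_tri(3). ✓ Equality does not hold at z = 3 (the coefficients have mixed signs, so the terms do not all align in phase there).

M_tri(3) = 237; |p(3)| = 87; equality at z=3: no.


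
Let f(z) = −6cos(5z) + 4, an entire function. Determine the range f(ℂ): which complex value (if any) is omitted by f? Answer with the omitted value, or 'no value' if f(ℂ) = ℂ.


Little Picard bounds the complement of f(ℂ) to at most one point.
cos is entire and surjective onto ℂ: for every w ∈ ℂ, cos(ζ) = w has a solution ζ ∈ ℂ (e.g., via the complex inverse arccos). With ζ = 5z this gives z = ζ/(5). Then -6·cos(5z) takes every value in -6·ℂ = ℂ, and adding 4 is a bijection of ℂ. So f is surjective and omits no value. (Note: only on the real line is cos bounded by [−1, 1].)

Omitted value: no value.


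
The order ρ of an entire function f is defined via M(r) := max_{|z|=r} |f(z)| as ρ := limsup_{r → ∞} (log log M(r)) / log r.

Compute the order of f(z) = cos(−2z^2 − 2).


Write cos(w) = (e^{iw} ± e^{−iw})/(2 or 2i), so |cos(w)| ≤ e^{|w|}. With w = −2z^2 − 2, |w| ≤ 2r^2 + 2 on |z|=r, giving M(r) ≤ e^{2r^2 + 2} and ρ ≤ 2. For the lower bound, choose z on |z|=r with -2z^2 purely imaginary of modulus 2r^2; then |cos(−2z^2 − 2)| grows like e^{2r^2}/2, so ρ ≥ 2. Hence ρ = 2.
Therefore ρ = 2.

Order ρ = 2.


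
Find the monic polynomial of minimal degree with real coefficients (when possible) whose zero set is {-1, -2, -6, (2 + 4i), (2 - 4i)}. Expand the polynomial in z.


The polynomial is p(z) = ∏_{α ∈ S} (z − α), where S = {-1, -2, -6, (2 + 4i), (2 - 4i)}.
Expanding the product yields: p(z) = z^5 + 5·z^4 + 4·z^3 + 112·z^2 + 352·z + 240.
Note conjugate pairs combine to real quadratics: (z − (2+4i))(z − (2−4i)) = z² − 4z + 20.
The resulting polynomial has degree 5 and real coefficients as required.

p(z) = z^5 + 5·z^4 + 4·z^3 + 112·z^2 + 352·z + 240.
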